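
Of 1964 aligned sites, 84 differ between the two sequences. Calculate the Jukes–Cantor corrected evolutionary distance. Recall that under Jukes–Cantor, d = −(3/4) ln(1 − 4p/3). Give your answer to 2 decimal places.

0.04

p = 84/1964 ≈ 0.04277.
d = −(3/4) ln(1 − 4p/3) = −0.75 ln(1 − 0.057027) = −0.75 ln(0.942973)
  = −0.75 × (-0.058718) = 0.044039 substitutions/site.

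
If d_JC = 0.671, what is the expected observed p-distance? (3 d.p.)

p = (3/4)(1 − e^(−4d/3)) = 0.75 × (1 − e^(-0.894667)) = 0.75 × (1 − 0.408744) = 0.443442.

0.443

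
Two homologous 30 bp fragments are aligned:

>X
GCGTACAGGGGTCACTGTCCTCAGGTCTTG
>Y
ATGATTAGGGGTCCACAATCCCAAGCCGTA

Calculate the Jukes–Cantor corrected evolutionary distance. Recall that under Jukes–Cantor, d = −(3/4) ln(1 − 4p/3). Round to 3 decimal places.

0.931

The sequences differ at 16 of 30 sites, so p = 16/30 ≈ 0.533333.
d = −(3/4) ln(1 − 4p/3) = −0.75 ln(1 − 0.711111) = −0.75 ln(0.288889)
  = −0.75 × (-1.241713) = 0.931285 substitutions/site.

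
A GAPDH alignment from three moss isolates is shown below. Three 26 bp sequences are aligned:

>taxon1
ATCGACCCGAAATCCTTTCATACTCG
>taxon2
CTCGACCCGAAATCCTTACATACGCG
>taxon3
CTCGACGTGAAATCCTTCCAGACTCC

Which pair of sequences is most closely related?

taxon1 and taxon2

taxon1–taxon2: 3/26 differ, p = 0.115, d = 0.125.
taxon1–taxon3: 6/26 differ, p = 0.231, d = 0.276.
taxon2–taxon3: 6/26 differ, p = 0.231, d = 0.276.
The smallest distance is between taxon1 and taxon2.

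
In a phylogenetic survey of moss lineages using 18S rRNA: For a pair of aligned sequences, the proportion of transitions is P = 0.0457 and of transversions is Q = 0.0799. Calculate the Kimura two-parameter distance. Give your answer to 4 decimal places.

0.1375

Under the Kimura two-parameter model, d = −½ ln(1 − 2P − Q) − ¼ ln(1 − 2Q).
1 − 2P − Q = 0.8287, giving −½ ln(0.8287) = 0.093949.
1 − 2Q = 0.8402, giving −¼ ln(0.8402) = 0.043529.
d = 0.093949 + 0.043529 = 0.137478.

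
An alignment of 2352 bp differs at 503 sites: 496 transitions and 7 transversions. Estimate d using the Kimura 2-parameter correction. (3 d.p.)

0.278

P = 496/2352 ≈ 0.210884 and Q = 7/2352 ≈ 0.002976.
Under the Kimura two-parameter model, d = −½ ln(1 − 2P − Q) − ¼ ln(1 − 2Q).
1 − 2P − Q = 0.575256, giving −½ ln(0.575256) = 0.276470.
1 − 2Q = 0.994048, giving −¼ ln(0.994048) = 0.001492.
d = 0.276470 + 0.001492 = 0.277962.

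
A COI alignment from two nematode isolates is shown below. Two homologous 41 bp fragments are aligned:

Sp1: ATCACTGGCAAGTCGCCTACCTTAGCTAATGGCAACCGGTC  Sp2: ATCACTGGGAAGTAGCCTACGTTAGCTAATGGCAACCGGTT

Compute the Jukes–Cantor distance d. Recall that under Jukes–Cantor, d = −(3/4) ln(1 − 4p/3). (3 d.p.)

0.105

The sequences differ at 4 of 41 sites (9, 14, 21, 41), so p = 4/41 ≈ 0.097561.
d = −(3/4) ln(1 − 4p/3) = −0.75 ln(1 − 0.130081) = −0.75 ln(0.869919)
  = −0.75 × (-0.139355) = 0.104516 substitutions/site.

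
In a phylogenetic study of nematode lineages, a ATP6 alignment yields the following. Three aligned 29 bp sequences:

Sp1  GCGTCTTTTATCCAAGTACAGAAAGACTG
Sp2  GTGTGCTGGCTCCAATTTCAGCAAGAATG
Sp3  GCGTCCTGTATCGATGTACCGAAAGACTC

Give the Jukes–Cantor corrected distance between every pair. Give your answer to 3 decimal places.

d(Sp1,Sp2) = 0.462, d(Sp1,Sp3) = 0.242, d(Sp2,Sp3) = 0.602

Sp1–Sp2: 10/29 sites differ → p ≈ 0.344828, d = −0.75 ln(1 − 0.459771) = 0.461822 ≈ 0.462.
Sp1–Sp3: 6/29 sites differ → p ≈ 0.206897, d = −0.75 ln(1 − 0.275863) = 0.242081 ≈ 0.242.
Sp2–Sp3: 12/29 sites differ → p ≈ 0.413793, d = −0.75 ln(1 − 0.551724) = 0.601760 ≈ 0.602.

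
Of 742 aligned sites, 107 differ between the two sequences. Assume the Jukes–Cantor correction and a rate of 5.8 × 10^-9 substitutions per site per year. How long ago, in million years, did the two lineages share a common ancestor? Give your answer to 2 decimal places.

p = 107/742 ≈ 0.144205.
d = −(3/4) ln(1 − 4p/3) = −0.75 ln(1 − 0.192273) = −0.75 ln(0.807727)
  = −0.75 × (-0.213531) = 0.160148 substitutions/site.
Under a molecular clock d = 2μt, so t = d/(2μ) = 0.160148 / (2 × 5.8 × 10^-9) = 13.81 million years.

13.81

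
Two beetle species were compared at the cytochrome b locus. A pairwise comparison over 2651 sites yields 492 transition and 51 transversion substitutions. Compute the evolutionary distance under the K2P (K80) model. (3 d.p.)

0.257

P = 492/2651 ≈ 0.18559 and Q = 51/2651 ≈ 0.019238.
Under the Kimura two-parameter model, d = −½ ln(1 − 2P − Q) − ¼ ln(1 − 2Q).
1 − 2P − Q = 0.609582, giving −½ ln(0.609582) = 0.247491.
1 − 2Q = 0.961524, giving −¼ ln(0.961524) = 0.009809.
d = 0.247491 + 0.009809 = 0.257300.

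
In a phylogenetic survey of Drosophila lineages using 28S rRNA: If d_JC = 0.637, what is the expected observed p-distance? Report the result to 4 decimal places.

p = (3/4)(1 − e^(−4d/3)) = 0.75 × (1 − e^(-0.849333)) = 0.75 × (1 − 0.427700) = 0.429225.

0.4292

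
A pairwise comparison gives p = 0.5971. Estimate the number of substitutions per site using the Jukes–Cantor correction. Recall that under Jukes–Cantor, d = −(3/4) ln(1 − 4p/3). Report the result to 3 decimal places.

1.193

d = −(3/4) ln(1 − 4p/3) = −0.75 ln(1 − 0.796133) = −0.75 ln(0.203867)
  = −0.75 × (-1.590287) = 1.192715 substitutions/site.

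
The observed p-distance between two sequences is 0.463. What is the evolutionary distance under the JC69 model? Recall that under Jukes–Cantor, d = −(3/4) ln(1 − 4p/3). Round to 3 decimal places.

0.720

d = −(3/4) ln(1 − 4p/3) = −0.75 ln(1 − 0.617333) = −0.75 ln(0.382667)
  = −0.75 × (-0.960590) = 0.720443 substitutions/site.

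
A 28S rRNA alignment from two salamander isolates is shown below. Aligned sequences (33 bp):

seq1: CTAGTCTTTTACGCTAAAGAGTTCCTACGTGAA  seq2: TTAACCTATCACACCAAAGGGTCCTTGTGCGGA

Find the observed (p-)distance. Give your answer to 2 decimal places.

0.42

The sequences differ at 14 of 33 positions.
p = 14/33 = 0.424242… ≈ 0.42 (to 2 d.p.).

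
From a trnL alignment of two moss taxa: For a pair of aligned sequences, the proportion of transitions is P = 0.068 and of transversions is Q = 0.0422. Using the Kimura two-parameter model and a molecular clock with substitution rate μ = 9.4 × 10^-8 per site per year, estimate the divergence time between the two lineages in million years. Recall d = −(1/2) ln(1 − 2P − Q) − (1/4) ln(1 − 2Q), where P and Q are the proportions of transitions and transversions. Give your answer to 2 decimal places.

0.64

Under the Kimura two-parameter model, d = −½ ln(1 − 2P − Q) − ¼ ln(1 − 2Q).
1 − 2P − Q = 0.8218, giving −½ ln(0.8218) = 0.098129.
1 − 2Q = 0.9156, giving −¼ ln(0.9156) = 0.022044.
d = 0.098129 + 0.022044 = 0.120173.
Under a molecular clock d = 2μt, so t = d/(2μ) = 0.120173 / (2 × 9.4 × 10^-8) = 0.64 million years.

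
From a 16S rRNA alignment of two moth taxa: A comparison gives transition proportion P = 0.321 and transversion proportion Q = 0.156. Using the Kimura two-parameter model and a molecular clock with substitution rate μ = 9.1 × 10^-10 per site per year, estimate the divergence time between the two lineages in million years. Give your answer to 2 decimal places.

Under the Kimura two-parameter model, d = −½ ln(1 − 2P − Q) − ¼ ln(1 − 2Q).
1 − 2P − Q = 0.202, giving −½ ln(0.202) = 0.799744.
1 − 2Q = 0.688, giving −¼ ln(0.688) = 0.093492.
d = 0.799744 + 0.093492 = 0.893236.
Under a molecular clock d = 2μt, so t = d/(2μ) = 0.893236 / (2 × 9.1 × 10^-10) = 490.79 million years.

490.79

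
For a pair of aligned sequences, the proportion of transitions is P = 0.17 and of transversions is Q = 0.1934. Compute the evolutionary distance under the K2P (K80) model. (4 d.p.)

Under the Kimura two-parameter model, d = −½ ln(1 − 2P − Q) − ¼ ln(1 − 2Q).
1 − 2P − Q = 0.4666, giving −½ ln(0.4666) = 0.381141.
1 − 2Q = 0.6132, giving −¼ ln(0.6132) = 0.122266.
d = 0.381141 + 0.122266 = 0.503407.

0.5034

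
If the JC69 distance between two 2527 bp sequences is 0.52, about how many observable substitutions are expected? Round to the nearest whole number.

Invert JC69: p = (3/4)(1 − e^(−4d/3)) = 0.75 × (1 − e^(-0.693333)) = 0.75 × (1 − 0.499907) = 0.375070.
Expected differing sites = pL ≈ 0.375070 × 2527 = 947.80189 ≈ 948.

948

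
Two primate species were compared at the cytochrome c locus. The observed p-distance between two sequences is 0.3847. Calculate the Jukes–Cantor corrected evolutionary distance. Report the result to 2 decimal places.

d = −(3/4) ln(1 − 4p/3) = −0.75 ln(1 − 0.512933) = −0.75 ln(0.487067)
  = −0.75 × (-0.719354) = 0.539516 substitutions/site.

0.54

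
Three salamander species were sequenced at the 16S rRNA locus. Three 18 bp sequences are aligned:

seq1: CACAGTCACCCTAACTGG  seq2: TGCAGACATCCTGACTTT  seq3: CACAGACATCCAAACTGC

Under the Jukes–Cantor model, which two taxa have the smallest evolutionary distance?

seq1 and seq3

seq1–seq2: 7/18 differ, p = 0.389, d = 0.548.
seq1–seq3: 4/18 differ, p = 0.222, d = 0.264.
seq2–seq3: 6/18 differ, p = 0.333, d = 0.441.
The smallest distance is between seq1 and seq3.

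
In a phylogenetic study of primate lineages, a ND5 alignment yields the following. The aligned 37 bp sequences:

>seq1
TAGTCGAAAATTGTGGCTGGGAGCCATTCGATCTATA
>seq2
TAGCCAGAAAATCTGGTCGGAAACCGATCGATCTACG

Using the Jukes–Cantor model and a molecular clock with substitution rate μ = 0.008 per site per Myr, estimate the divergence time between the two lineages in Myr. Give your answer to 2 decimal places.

29.62

The sequences differ at 13 of 37 sites, so p = 13/37 ≈ 0.351351.
d = −(3/4) ln(1 − 4p/3) = −0.75 ln(1 − 0.468468) = −0.75 ln(0.531532)
  = −0.75 × (-0.631992) = 0.473994 substitutions/site.
Under a molecular clock d = 2μt, so t = d/(2μ) = 0.473994 / (2 × 0.008) = 29.62 Myr.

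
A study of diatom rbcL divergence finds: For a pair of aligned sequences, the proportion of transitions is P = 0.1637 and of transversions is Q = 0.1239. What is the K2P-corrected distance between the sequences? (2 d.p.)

Under the Kimura two-parameter model, d = −½ ln(1 − 2P − Q) − ¼ ln(1 − 2Q).
1 − 2P − Q = 0.5487, giving −½ ln(0.5487) = 0.300102.
1 − 2Q = 0.7522, giving −¼ ln(0.7522) = 0.071188.
d = 0.300102 + 0.071188 = 0.371290.

0.37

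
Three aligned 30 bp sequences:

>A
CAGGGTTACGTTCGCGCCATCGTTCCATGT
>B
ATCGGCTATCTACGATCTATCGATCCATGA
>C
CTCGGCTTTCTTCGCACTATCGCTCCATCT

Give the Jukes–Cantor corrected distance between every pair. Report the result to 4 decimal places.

d(A,B) = 0.5716, d(A,C) = 0.4408, d(B,C) = 0.3295

A–B: 12/30 sites differ → p = 0.4, d = −0.75 ln(1 − 0.533333) = 0.571605 ≈ 0.5716.
A–C: 10/30 sites differ → p ≈ 0.333333, d = −0.75 ln(1 − 0.444444) = 0.440839 ≈ 0.4408.
B–C: 8/30 sites differ → p ≈ 0.266667, d = −0.75 ln(1 − 0.355556) = 0.329526 ≈ 0.3295.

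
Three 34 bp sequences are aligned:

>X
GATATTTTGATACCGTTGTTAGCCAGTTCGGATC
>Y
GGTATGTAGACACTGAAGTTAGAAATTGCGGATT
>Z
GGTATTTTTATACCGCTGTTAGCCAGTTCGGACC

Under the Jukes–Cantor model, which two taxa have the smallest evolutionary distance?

X and Z

X–Y: 12/34 differ, p = 0.353, d = 0.477.
X–Z: 4/34 differ, p = 0.118, d = 0.128.
Y–Z: 13/34 differ, p = 0.382, d = 0.535.
The smallest distance is between X and Z.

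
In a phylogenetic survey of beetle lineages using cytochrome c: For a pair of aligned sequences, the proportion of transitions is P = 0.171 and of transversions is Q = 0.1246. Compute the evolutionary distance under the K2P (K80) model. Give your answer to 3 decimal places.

0.386

Under the Kimura two-parameter model, d = −½ ln(1 − 2P − Q) − ¼ ln(1 − 2Q).
1 − 2P − Q = 0.5334, giving −½ ln(0.5334) = 0.314242.
1 − 2Q = 0.7508, giving −¼ ln(0.7508) = 0.071654.
d = 0.314242 + 0.071654 = 0.385896.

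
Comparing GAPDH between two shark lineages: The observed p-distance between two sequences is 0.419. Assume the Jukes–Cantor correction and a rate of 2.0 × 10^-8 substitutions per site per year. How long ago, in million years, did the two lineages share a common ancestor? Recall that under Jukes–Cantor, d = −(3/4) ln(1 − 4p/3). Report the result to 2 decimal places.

15.34

d = −(3/4) ln(1 − 4p/3) = −0.75 ln(1 − 0.558667) = −0.75 ln(0.441333)
  = −0.75 × (-0.817956) = 0.613467 substitutions/site.
Under a molecular clock d = 2μt, so t = d/(2μ) = 0.613467 / (2 × 2.0 × 10^-8) = 15.34 million years.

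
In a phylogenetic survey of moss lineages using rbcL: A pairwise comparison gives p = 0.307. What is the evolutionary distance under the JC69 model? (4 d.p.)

0.3949

d = −(3/4) ln(1 − 4p/3) = −0.75 ln(1 − 0.409333) = −0.75 ln(0.590667)
  = −0.75 × (-0.526503) = 0.394877 substitutions/site.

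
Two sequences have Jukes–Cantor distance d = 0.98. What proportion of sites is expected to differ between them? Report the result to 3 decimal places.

p = (3/4)(1 − e^(−4d/3)) = 0.75 × (1 − e^(-1.306667)) = 0.75 × (1 − 0.270721) = 0.546959.

0.547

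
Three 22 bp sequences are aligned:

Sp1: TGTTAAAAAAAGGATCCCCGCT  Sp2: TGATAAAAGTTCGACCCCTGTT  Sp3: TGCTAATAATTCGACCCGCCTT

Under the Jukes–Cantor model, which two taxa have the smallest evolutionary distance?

Sp2 and Sp3

Sp1–Sp2: 8/22 differ, p = 0.364, d = 0.497.
Sp1–Sp3: 9/22 differ, p = 0.409, d = 0.591.
Sp2–Sp3: 6/22 differ, p = 0.273, d = 0.339.
The smallest distance is between Sp2 and Sp3.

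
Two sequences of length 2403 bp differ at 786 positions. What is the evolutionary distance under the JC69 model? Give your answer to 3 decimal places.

p = 786/2403 ≈ 0.327091.
d = −(3/4) ln(1 − 4p/3) = −0.75 ln(1 − 0.436121) = −0.75 ln(0.563879)
  = −0.75 × (-0.572916) = 0.429687 substitutions/site.

0.430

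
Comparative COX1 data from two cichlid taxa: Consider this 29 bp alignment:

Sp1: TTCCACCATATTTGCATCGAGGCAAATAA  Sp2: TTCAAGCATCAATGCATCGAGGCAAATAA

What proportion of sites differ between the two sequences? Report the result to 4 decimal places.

The sequences differ at 5 of 29 positions (sites 4, 6, 10, 11, 12).
p = 5/29 = 0.172413… ≈ 0.1724 (to 4 d.p.).

0.1724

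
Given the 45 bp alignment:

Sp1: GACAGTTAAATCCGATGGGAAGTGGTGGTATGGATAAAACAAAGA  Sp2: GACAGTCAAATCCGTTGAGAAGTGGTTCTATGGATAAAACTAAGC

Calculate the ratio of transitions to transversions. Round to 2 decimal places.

Transitions are A↔G and C↔T; transversions are all other mismatches.
Transitions: 2. Transversions: 5.
R = 2/5 = 0.40.

0.40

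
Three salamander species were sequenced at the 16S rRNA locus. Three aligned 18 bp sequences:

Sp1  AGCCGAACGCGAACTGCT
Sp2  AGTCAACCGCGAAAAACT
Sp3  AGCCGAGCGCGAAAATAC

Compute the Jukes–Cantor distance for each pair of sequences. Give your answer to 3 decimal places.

Sp1–Sp2: 6/18 sites differ → p ≈ 0.333333, d = −0.75 ln(1 − 0.444444) = 0.440839 ≈ 0.441.
Sp1–Sp3: 6/18 sites differ → p ≈ 0.333333, d = −0.75 ln(1 − 0.444444) = 0.440839 ≈ 0.441.
Sp2–Sp3: 6/18 sites differ → p ≈ 0.333333, d = −0.75 ln(1 − 0.444444) = 0.440839 ≈ 0.441.

d(Sp1,Sp2) = 0.441, d(Sp1,Sp3) = 0.441, d(Sp2,Sp3) = 0.441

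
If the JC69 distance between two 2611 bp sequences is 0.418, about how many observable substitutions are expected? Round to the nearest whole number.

Invert JC69: p = (3/4)(1 − e^(−4d/3)) = 0.75 × (1 − e^(-0.557333)) = 0.75 × (1 − 0.572735) = 0.320449.
Expected differing sites = pL ≈ 0.320449 × 2611 = 836.692339 ≈ 837.

837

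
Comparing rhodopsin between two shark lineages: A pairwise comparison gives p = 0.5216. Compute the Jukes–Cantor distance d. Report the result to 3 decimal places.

d = −(3/4) ln(1 − 4p/3) = −0.75 ln(1 − 0.695467) = −0.75 ln(0.304533)
  = −0.75 × (-1.188976) = 0.891732 substitutions/site.

0.892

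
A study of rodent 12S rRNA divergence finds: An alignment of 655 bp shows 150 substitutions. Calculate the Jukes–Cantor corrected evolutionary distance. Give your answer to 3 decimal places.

0.273

p = 150/655 ≈ 0.229008.
d = −(3/4) ln(1 − 4p/3) = −0.75 ln(1 − 0.305344) = −0.75 ln(0.694656)
  = −0.75 × (-0.364339) = 0.273254 substitutions/site.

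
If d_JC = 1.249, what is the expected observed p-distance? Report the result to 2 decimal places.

0.61

p = (3/4)(1 − e^(−4d/3)) = 0.75 × (1 − e^(-1.665333)) = 0.75 × (1 − 0.189128) = 0.608154.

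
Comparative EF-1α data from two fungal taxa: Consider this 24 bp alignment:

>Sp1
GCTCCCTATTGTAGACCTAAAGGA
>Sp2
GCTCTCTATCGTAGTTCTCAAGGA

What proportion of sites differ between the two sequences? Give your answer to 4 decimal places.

0.2083

The sequences differ at 5 of 24 positions (sites 5, 10, 15, 16, 19).
p = 5/24 = 0.208333… ≈ 0.2083 (to 4 d.p.).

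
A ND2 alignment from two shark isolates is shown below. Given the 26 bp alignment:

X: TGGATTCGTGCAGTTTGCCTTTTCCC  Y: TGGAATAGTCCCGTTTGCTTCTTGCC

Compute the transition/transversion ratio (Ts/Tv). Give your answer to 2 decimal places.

Transitions are A↔G and C↔T; transversions are all other mismatches.
Transitions: 2. Transversions: 5.
R = 2/5 = 0.40.

0.40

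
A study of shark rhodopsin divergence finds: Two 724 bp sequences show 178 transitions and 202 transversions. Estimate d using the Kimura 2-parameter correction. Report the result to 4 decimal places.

P = 178/724 ≈ 0.245856 and Q = 202/724 ≈ 0.279006.
Under the Kimura two-parameter model, d = −½ ln(1 − 2P − Q) − ¼ ln(1 − 2Q).
1 − 2P − Q = 0.229282, giving −½ ln(0.229282) = 0.736401.
1 − 2Q = 0.441988, giving −¼ ln(0.441988) = 0.204118.
d = 0.736401 + 0.204118 = 0.940519.

0.9405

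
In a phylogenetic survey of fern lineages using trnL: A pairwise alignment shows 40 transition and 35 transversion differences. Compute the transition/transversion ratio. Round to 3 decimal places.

1.143

R = 40/35 = 1.142857… ≈ 1.143 (to 3 d.p.).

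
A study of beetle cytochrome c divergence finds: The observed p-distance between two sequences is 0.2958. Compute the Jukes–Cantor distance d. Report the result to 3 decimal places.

d = −(3/4) ln(1 − 4p/3) = −0.75 ln(1 − 0.3944) = −0.75 ln(0.6056)
  = −0.75 × (-0.501536) = 0.376152 substitutions/site.

0.376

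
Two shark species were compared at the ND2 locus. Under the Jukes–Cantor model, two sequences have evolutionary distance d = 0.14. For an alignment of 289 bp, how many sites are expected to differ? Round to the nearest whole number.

Invert JC69: p = (3/4)(1 − e^(−4d/3)) = 0.75 × (1 − e^(-0.186667)) = 0.75 × (1 − 0.829720) = 0.127710.
Expected differing sites = pL ≈ 0.127710 × 289 = 36.90819 ≈ 37.

37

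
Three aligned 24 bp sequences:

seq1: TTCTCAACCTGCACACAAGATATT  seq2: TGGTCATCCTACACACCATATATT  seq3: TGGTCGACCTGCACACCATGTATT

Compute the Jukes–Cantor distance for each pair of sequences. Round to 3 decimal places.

d(seq1,seq2) = 0.304, d(seq1,seq3) = 0.304, d(seq2,seq3) = 0.188

seq1–seq2: 6/24 sites differ → p = 0.25, d = −0.75 ln(1 − 0.333333) = 0.304098 ≈ 0.304.
seq1–seq3: 6/24 sites differ → p = 0.25, d = −0.75 ln(1 − 0.333333) = 0.304098 ≈ 0.304.
seq2–seq3: 4/24 sites differ → p ≈ 0.166667, d = −0.75 ln(1 − 0.222223) = 0.188487 ≈ 0.188.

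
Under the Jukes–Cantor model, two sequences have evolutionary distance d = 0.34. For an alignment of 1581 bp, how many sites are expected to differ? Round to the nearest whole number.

432

Invert JC69: p = (3/4)(1 − e^(−4d/3)) = 0.75 × (1 − e^(-0.453333)) = 0.75 × (1 − 0.635506) = 0.273371.
Expected differing sites = pL ≈ 0.273371 × 1581 = 432.199551 ≈ 432.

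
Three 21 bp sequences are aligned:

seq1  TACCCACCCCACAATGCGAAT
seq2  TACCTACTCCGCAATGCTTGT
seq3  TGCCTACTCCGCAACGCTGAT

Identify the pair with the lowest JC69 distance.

seq2 and seq3

seq1–seq2: 6/21 differ, p = 0.286, d = 0.360.
seq1–seq3: 7/21 differ, p = 0.333, d = 0.441.
seq2–seq3: 4/21 differ, p = 0.190, d = 0.220.
The smallest distance is between seq2 and seq3.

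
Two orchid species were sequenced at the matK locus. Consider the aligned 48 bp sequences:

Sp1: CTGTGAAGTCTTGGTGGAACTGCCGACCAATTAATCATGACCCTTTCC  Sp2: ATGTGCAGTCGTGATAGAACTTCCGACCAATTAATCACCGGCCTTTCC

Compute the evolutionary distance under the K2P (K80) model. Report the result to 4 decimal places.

Of 48 sites, 4 differences are transitions and 6 are transversions, so P = 4/48 ≈ 0.083333 and Q = 6/48 = 0.125.
Under the Kimura two-parameter model, d = −½ ln(1 − 2P − Q) − ¼ ln(1 − 2Q).
1 − 2P − Q = 0.708334, giving −½ ln(0.708334) = 0.172420.
1 − 2Q = 0.75, giving −¼ ln(0.75) = 0.071921.
d = 0.172420 + 0.071921 = 0.244341.

0.2443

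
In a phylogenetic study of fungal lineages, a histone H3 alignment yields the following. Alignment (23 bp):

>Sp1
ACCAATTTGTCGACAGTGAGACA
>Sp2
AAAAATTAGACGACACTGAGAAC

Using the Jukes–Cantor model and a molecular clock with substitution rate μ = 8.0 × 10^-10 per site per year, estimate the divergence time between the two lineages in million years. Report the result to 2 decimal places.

244.00

The sequences differ at 7 of 23 sites (2, 3, 8, 10, 16, 22, 23), so p = 7/23 ≈ 0.304348.
d = −(3/4) ln(1 − 4p/3) = −0.75 ln(1 − 0.405797) = −0.75 ln(0.594203)
  = −0.75 × (-0.520534) = 0.390401 substitutions/site.
Under a molecular clock d = 2μt, so t = d/(2μ) = 0.390401 / (2 × 8.0 × 10^-10) = 244.00 million years.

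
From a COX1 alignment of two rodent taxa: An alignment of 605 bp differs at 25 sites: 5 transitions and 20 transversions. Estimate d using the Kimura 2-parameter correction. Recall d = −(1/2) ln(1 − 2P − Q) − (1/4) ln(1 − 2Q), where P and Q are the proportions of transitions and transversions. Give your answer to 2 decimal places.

0.04

P = 5/605 ≈ 0.008264 and Q = 20/605 ≈ 0.033058.
Under the Kimura two-parameter model, d = −½ ln(1 − 2P − Q) − ¼ ln(1 − 2Q).
1 − 2P − Q = 0.950414, giving −½ ln(0.950414) = 0.025429.
1 − 2Q = 0.933884, giving −¼ ln(0.933884) = 0.017101.
d = 0.025429 + 0.017101 = 0.042530.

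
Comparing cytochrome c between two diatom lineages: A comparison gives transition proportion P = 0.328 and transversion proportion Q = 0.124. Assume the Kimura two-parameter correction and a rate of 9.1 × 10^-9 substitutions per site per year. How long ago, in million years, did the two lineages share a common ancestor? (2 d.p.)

Under the Kimura two-parameter model, d = −½ ln(1 − 2P − Q) − ¼ ln(1 − 2Q).
1 − 2P − Q = 0.22, giving −½ ln(0.22) = 0.757064.
1 − 2Q = 0.752, giving −¼ ln(0.752) = 0.071255.
d = 0.757064 + 0.071255 = 0.828319.
Under a molecular clock d = 2μt, so t = d/(2μ) = 0.828319 / (2 × 9.1 × 10^-9) = 45.51 million years.

45.51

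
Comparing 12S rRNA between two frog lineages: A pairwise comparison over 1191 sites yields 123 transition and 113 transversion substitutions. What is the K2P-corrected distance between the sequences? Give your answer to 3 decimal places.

0.232

P = 123/1191 ≈ 0.103275 and Q = 113/1191 ≈ 0.094878.
Under the Kimura two-parameter model, d = −½ ln(1 − 2P − Q) − ¼ ln(1 − 2Q).
1 − 2P − Q = 0.698572, giving −½ ln(0.698572) = 0.179359.
1 − 2Q = 0.810244, giving −¼ ln(0.810244) = 0.052605.
d = 0.179359 + 0.052605 = 0.231964.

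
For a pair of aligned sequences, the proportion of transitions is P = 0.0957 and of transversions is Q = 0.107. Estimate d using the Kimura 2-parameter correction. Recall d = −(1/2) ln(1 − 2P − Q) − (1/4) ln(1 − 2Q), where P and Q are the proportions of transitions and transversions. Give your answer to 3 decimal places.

Under the Kimura two-parameter model, d = −½ ln(1 − 2P − Q) − ¼ ln(1 − 2Q).
1 − 2P − Q = 0.7016, giving −½ ln(0.7016) = 0.177196.
1 − 2Q = 0.786, giving −¼ ln(0.786) = 0.060200.
d = 0.177196 + 0.060200 = 0.237396.

0.237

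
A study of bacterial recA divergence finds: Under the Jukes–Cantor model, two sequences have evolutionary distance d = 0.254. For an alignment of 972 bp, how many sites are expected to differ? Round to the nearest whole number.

Invert JC69: p = (3/4)(1 − e^(−4d/3)) = 0.75 × (1 − e^(-0.338667)) = 0.75 × (1 − 0.712720) = 0.215460.
Expected differing sites = pL ≈ 0.215460 × 972 = 209.42712 ≈ 209.

209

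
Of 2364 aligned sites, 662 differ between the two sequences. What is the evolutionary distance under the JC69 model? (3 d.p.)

0.351

p = 662/2364 ≈ 0.280034.
d = −(3/4) ln(1 − 4p/3) = −0.75 ln(1 − 0.373379) = −0.75 ln(0.626621)
  = −0.75 × (-0.467413) = 0.350560 substitutions/site.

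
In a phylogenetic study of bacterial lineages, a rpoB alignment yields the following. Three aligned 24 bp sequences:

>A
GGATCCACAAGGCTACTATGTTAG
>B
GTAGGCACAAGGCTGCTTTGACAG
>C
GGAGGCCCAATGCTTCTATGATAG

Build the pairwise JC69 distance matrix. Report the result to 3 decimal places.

d(A,B) = 0.369, d(A,C) = 0.304, d(B,C) = 0.304

A–B: 7/24 sites differ → p ≈ 0.291667, d = −0.75 ln(1 − 0.388889) = 0.369358 ≈ 0.369.
A–C: 6/24 sites differ → p = 0.25, d = −0.75 ln(1 − 0.333333) = 0.304098 ≈ 0.304.
B–C: 6/24 sites differ → p = 0.25, d = −0.75 ln(1 − 0.333333) = 0.304098 ≈ 0.304.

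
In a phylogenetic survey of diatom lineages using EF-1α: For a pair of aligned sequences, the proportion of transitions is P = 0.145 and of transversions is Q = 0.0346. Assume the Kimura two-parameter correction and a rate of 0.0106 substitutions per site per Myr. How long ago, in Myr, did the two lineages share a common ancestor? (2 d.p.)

10.10

Under the Kimura two-parameter model, d = −½ ln(1 − 2P − Q) − ¼ ln(1 − 2Q).
1 − 2P − Q = 0.6754, giving −½ ln(0.6754) = 0.196225.
1 − 2Q = 0.9308, giving −¼ ln(0.9308) = 0.017928.
d = 0.196225 + 0.017928 = 0.214153.
Under a molecular clock d = 2μt, so t = d/(2μ) = 0.214153 / (2 × 0.0106) = 10.10 Myr.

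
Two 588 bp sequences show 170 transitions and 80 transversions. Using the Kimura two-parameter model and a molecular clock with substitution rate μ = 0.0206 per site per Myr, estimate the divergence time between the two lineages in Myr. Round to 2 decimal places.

P = 170/588 ≈ 0.289116 and Q = 80/588 ≈ 0.136054.
Under the Kimura two-parameter model, d = −½ ln(1 − 2P − Q) − ¼ ln(1 − 2Q).
1 − 2P − Q = 0.285714, giving −½ ln(0.285714) = 0.626382.
1 − 2Q = 0.727892, giving −¼ ln(0.727892) = 0.079401.
d = 0.626382 + 0.079401 = 0.705783.
Under a molecular clock d = 2μt, so t = d/(2μ) = 0.705783 / (2 × 0.0206) = 17.13 Myr.

17.13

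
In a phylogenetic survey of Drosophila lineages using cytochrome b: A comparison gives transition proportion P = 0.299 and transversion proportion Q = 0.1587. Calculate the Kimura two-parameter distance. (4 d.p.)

0.8022

Under the Kimura two-parameter model, d = −½ ln(1 − 2P − Q) − ¼ ln(1 − 2Q).
1 − 2P − Q = 0.2433, giving −½ ln(0.2433) = 0.706730.
1 − 2Q = 0.6826, giving −¼ ln(0.6826) = 0.095462.
d = 0.706730 + 0.095462 = 0.802192.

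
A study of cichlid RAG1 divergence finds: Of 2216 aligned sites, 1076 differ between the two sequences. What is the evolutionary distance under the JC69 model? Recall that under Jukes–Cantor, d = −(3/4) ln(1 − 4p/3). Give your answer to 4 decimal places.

p = 1076/2216 ≈ 0.48556.
d = −(3/4) ln(1 − 4p/3) = −0.75 ln(1 − 0.647413) = −0.75 ln(0.352587)
  = −0.75 × (-1.042458) = 0.781844 substitutions/site.

0.7818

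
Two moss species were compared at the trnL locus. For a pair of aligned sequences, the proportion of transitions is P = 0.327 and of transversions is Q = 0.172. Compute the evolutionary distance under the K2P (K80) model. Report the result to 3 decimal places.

0.980

Under the Kimura two-parameter model, d = −½ ln(1 − 2P − Q) − ¼ ln(1 − 2Q).
1 − 2P − Q = 0.174, giving −½ ln(0.174) = 0.874350.
1 − 2Q = 0.656, giving −¼ ln(0.656) = 0.105399.
d = 0.874350 + 0.105399 = 0.979749.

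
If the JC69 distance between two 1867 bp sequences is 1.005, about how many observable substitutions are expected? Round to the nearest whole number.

1034

Invert JC69: p = (3/4)(1 − e^(−4d/3)) = 0.75 × (1 − e^(-1.34)) = 0.75 × (1 − 0.261846) = 0.553616.
Expected differing sites = pL ≈ 0.553616 × 1867 = 1033.601072 ≈ 1034.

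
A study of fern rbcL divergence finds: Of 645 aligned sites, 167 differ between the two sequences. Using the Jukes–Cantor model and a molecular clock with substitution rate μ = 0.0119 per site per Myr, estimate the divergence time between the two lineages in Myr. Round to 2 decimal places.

13.34

p = 167/645 ≈ 0.258915.
d = −(3/4) ln(1 − 4p/3) = −0.75 ln(1 − 0.34522) = −0.75 ln(0.65478)
  = −0.75 × (-0.423456) = 0.317592 substitutions/site.
Under a molecular clock d = 2μt, so t = d/(2μ) = 0.317592 / (2 × 0.0119) = 13.34 Myr.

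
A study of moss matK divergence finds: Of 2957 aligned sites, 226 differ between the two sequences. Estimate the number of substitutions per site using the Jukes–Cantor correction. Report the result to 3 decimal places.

0.081

p = 226/2957 ≈ 0.076429.
d = −(3/4) ln(1 − 4p/3) = −0.75 ln(1 − 0.101905) = −0.75 ln(0.898095)
  = −0.75 × (-0.107479) = 0.080609 substitutions/site.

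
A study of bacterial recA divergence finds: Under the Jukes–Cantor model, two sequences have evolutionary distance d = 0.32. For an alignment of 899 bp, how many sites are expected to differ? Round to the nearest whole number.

234

Invert JC69: p = (3/4)(1 − e^(−4d/3)) = 0.75 × (1 − e^(-0.426667)) = 0.75 × (1 − 0.652681) = 0.260489.
Expected differing sites = pL ≈ 0.260489 × 899 = 234.179611 ≈ 234.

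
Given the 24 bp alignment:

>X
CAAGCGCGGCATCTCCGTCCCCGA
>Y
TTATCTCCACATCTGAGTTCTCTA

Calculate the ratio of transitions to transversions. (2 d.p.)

0.57

Transitions are A↔G and C↔T; transversions are all other mismatches.
Transitions: 4. Transversions: 7.
R = 4/7 = 0.571428… ≈ 0.57 (to 2 d.p.).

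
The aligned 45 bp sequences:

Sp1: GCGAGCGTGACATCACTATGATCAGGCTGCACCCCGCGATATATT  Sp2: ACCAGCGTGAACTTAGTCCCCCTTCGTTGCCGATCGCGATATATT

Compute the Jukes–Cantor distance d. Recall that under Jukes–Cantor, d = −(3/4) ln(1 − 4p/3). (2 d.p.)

The sequences differ at 19 of 45 sites, so p = 19/45 ≈ 0.422222.
d = −(3/4) ln(1 − 4p/3) = −0.75 ln(1 − 0.562963) = −0.75 ln(0.437037)
  = −0.75 × (-0.827737) = 0.620803 substitutions/site.

0.62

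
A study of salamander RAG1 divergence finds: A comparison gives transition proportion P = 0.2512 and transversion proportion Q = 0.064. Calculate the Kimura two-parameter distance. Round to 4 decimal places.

0.4521

Under the Kimura two-parameter model, d = −½ ln(1 − 2P − Q) − ¼ ln(1 − 2Q).
1 − 2P − Q = 0.4336, giving −½ ln(0.4336) = 0.417816.
1 − 2Q = 0.872, giving −¼ ln(0.872) = 0.034241.
d = 0.417816 + 0.034241 = 0.452057.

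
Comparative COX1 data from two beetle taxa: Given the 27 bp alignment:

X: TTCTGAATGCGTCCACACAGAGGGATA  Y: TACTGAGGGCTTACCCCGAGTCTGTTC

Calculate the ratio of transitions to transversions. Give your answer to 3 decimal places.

0.083

Transitions are A↔G and C↔T; transversions are all other mismatches.
Transitions: 1. Transversions: 12.
R = 1/12 = 0.083333… ≈ 0.083 (to 3 d.p.).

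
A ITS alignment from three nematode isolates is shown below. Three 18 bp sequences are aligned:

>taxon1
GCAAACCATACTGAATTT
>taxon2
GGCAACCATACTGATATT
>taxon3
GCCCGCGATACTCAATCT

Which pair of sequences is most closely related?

taxon1 and taxon2

taxon1–taxon2: 4/18 differ, p = 0.222, d = 0.264.
taxon1–taxon3: 6/18 differ, p = 0.333, d = 0.441.
taxon2–taxon3: 8/18 differ, p = 0.444, d = 0.673.
The smallest distance is between taxon1 and taxon2.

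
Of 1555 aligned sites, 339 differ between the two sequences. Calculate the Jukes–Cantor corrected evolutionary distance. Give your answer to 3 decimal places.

p = 339/1555 ≈ 0.218006.
d = −(3/4) ln(1 − 4p/3) = −0.75 ln(1 − 0.290675) = −0.75 ln(0.709325)
  = −0.75 × (-0.343441) = 0.257581 substitutions/site.

0.258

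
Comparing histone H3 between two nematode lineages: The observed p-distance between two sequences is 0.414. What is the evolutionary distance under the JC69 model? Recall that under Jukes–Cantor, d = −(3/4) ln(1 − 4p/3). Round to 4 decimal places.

d = −(3/4) ln(1 − 4p/3) = −0.75 ln(1 − 0.552) = −0.75 ln(0.448)
  = −0.75 × (-0.802962) = 0.602222 substitutions/site.

0.6022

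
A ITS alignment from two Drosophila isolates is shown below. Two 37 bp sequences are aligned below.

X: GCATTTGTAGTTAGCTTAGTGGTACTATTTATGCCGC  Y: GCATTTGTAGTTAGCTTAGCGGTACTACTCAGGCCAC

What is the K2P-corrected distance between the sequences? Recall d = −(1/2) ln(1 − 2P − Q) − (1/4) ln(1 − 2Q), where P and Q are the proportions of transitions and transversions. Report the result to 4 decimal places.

0.1532

Of 37 sites, 4 differences are transitions and 1 are transversions, so P = 4/37 ≈ 0.108108 and Q = 1/37 ≈ 0.027027.
Under the Kimura two-parameter model, d = −½ ln(1 − 2P − Q) − ¼ ln(1 − 2Q).
1 − 2P − Q = 0.756757, giving −½ ln(0.756757) = 0.139357.
1 − 2Q = 0.945946, giving −¼ ln(0.945946) = 0.013892.
d = 0.139357 + 0.013892 = 0.153249.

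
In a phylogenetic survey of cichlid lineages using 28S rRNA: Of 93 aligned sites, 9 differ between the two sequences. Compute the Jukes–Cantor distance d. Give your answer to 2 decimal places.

0.10

p = 9/93 ≈ 0.096774.
d = −(3/4) ln(1 − 4p/3) = −0.75 ln(1 − 0.129032) = −0.75 ln(0.870968)
  = −0.75 × (-0.138150) = 0.103613 substitutions/site.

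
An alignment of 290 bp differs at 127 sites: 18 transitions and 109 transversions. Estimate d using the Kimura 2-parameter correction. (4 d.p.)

0.6949

P = 18/290 ≈ 0.062069 and Q = 109/290 ≈ 0.375862.
Under the Kimura two-parameter model, d = −½ ln(1 − 2P − Q) − ¼ ln(1 − 2Q).
1 − 2P − Q = 0.5, giving −½ ln(0.5) = 0.346574.
1 − 2Q = 0.248276, giving −¼ ln(0.248276) = 0.348304.
d = 0.346574 + 0.348304 = 0.694878.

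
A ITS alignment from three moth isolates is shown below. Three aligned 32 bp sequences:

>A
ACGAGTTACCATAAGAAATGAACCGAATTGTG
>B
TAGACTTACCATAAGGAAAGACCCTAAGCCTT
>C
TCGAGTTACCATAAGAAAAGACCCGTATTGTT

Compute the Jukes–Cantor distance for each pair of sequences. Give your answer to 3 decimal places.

A–B: 11/32 sites differ → p = 0.34375, d = −0.75 ln(1 − 0.458333) = 0.459828 ≈ 0.460.
A–C: 5/32 sites differ → p = 0.15625, d = −0.75 ln(1 − 0.208333) = 0.175211 ≈ 0.175.
B–C: 8/32 sites differ → p = 0.25, d = −0.75 ln(1 − 0.333333) = 0.304098 ≈ 0.304.

d(A,B) = 0.460, d(A,C) = 0.175, d(B,C) = 0.304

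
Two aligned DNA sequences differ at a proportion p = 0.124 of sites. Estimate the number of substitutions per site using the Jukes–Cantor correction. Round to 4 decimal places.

d = −(3/4) ln(1 − 4p/3) = −0.75 ln(1 − 0.165333) = −0.75 ln(0.834667)
  = −0.75 × (-0.180722) = 0.135542 substitutions/site.

0.1355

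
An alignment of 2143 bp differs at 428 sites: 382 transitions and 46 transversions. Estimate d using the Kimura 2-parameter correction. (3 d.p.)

P = 382/2143 ≈ 0.178255 and Q = 46/2143 ≈ 0.021465.
Under the Kimura two-parameter model, d = −½ ln(1 − 2P − Q) − ¼ ln(1 − 2Q).
1 − 2P − Q = 0.622025, giving −½ ln(0.622025) = 0.237387.
1 − 2Q = 0.95707, giving −¼ ln(0.95707) = 0.010970.
d = 0.237387 + 0.010970 = 0.248357.

0.248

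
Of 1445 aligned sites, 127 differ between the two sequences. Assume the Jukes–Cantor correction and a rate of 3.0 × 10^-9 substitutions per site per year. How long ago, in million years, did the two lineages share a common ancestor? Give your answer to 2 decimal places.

15.58

p = 127/1445 ≈ 0.087889.
d = −(3/4) ln(1 − 4p/3) = −0.75 ln(1 − 0.117185) = −0.75 ln(0.882815)
  = −0.75 × (-0.124640) = 0.093480 substitutions/site.
Under a molecular clock d = 2μt, so t = d/(2μ) = 0.093480 / (2 × 3.0 × 10^-9) = 15.58 million years.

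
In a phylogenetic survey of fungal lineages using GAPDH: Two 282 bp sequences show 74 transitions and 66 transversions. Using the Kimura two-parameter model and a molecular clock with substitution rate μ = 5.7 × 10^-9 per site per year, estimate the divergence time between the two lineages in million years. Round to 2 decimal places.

P = 74/282 ≈ 0.262411 and Q = 66/282 ≈ 0.234043.
Under the Kimura two-parameter model, d = −½ ln(1 − 2P − Q) − ¼ ln(1 − 2Q).
1 − 2P − Q = 0.241135, giving −½ ln(0.241135) = 0.711199.
1 − 2Q = 0.531914, giving −¼ ln(0.531914) = 0.157818.
d = 0.711199 + 0.157818 = 0.869017.
Under a molecular clock d = 2μt, so t = d/(2μ) = 0.869017 / (2 × 5.7 × 10^-9) = 76.23 million years.

76.23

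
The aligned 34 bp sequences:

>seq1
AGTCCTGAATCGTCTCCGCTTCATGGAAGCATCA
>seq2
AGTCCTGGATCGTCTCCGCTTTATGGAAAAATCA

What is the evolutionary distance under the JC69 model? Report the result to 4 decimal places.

0.1280

The sequences differ at 4 of 34 sites (8, 22, 29, 30), so p = 4/34 ≈ 0.117647.
d = −(3/4) ln(1 − 4p/3) = −0.75 ln(1 − 0.156863) = −0.75 ln(0.843137)
  = −0.75 × (-0.170626) = 0.127970 substitutions/site.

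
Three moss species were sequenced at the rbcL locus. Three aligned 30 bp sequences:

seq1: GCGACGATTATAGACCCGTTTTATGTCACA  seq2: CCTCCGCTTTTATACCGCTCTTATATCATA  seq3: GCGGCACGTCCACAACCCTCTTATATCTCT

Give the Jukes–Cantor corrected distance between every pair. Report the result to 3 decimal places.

seq1–seq2: 11/30 sites differ → p ≈ 0.366667, d = −0.75 ln(1 − 0.488889) = 0.503376 ≈ 0.503.
seq1–seq3: 13/30 sites differ → p ≈ 0.433333, d = −0.75 ln(1 − 0.577777) = 0.646666 ≈ 0.647.
seq2–seq3: 13/30 sites differ → p ≈ 0.433333, d = −0.75 ln(1 − 0.577777) = 0.646666 ≈ 0.647.

d(seq1,seq2) = 0.503, d(seq1,seq3) = 0.647, d(seq2,seq3) = 0.647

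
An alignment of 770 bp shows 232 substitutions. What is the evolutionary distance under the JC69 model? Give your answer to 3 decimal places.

0.385

p = 232/770 ≈ 0.301299.
d = −(3/4) ln(1 − 4p/3) = −0.75 ln(1 − 0.401732) = −0.75 ln(0.598268)
  = −0.75 × (-0.513716) = 0.385287 substitutions/site.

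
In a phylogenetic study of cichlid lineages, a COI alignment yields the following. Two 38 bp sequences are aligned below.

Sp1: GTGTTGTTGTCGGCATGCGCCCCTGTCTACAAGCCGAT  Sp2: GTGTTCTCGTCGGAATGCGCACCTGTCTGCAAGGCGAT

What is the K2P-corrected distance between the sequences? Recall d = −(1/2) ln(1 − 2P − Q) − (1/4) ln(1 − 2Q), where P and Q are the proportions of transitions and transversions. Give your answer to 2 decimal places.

0.18

Of 38 sites, 2 differences are transitions and 4 are transversions, so P = 2/38 ≈ 0.052632 and Q = 4/38 ≈ 0.105263.
Under the Kimura two-parameter model, d = −½ ln(1 − 2P − Q) − ¼ ln(1 − 2Q).
1 − 2P − Q = 0.789473, giving −½ ln(0.789473) = 0.118195.
1 − 2Q = 0.789474, giving −¼ ln(0.789474) = 0.059097.
d = 0.118195 + 0.059097 = 0.177292.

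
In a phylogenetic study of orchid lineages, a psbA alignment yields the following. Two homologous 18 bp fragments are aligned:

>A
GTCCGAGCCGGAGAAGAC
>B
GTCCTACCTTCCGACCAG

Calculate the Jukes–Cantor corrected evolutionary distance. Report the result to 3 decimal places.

The sequences differ at 9 of 18 sites (5, 7, 9, 10, 11, 12, 15, 16, 18), so p = 9/18 = 0.5.
d = −(3/4) ln(1 − 4p/3) = −0.75 ln(1 − 0.666667) = −0.75 ln(0.333333)
  = −0.75 × (-1.098613) = 0.823960 substitutions/site.

0.824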